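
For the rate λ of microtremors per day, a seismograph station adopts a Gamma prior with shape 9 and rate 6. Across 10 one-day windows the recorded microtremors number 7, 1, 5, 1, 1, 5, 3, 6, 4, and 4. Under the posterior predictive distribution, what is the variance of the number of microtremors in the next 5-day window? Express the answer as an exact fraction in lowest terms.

Total count: 7 + 1 + 5 + 1 + 1 + 5 + 3 + 6 + 4 + 4 = 37.
Total exposure: 10 days.
The Gamma prior is conjugate for the Poisson rate, so λ | data ~ Gamma(9+37, 6+10) = Gamma(46, 16).
The posterior predictive for a window of length T is Negative Binomial with variance T·α'·(β'+T)/β'² = 5·46·21/256 = 2415/128.

2415/128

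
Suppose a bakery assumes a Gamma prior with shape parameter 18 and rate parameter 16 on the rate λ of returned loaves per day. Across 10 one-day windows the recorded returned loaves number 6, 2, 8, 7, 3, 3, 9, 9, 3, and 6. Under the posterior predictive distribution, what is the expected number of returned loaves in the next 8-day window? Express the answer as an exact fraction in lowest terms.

296/13

Total count: 6 + 2 + 8 + 7 + 3 + 3 + 9 + 9 + 3 + 6 = 56.
Total exposure: 10 days.
Posterior: α' = 18 + 56 = 74, β' = 16 + 10 = 26.
Predictive mean over an 8-day window = T·E[λ|data] = 8·74/26 = 296/13.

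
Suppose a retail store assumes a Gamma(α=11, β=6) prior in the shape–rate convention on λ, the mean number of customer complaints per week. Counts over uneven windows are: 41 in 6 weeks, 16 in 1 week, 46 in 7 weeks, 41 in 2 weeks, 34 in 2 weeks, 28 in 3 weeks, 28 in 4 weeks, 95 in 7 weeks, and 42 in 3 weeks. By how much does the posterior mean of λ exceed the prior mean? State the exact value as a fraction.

Total count: 41 + 16 + 46 + 41 + 34 + 28 + 28 + 95 + 42 = 371.
Total exposure: 6 + 1 + 7 + 2 + 2 + 3 + 4 + 7 + 3 = 35 weeks.
The Gamma prior is conjugate for the Poisson rate, so λ | data ~ Gamma(11+371, 6+35) = Gamma(382, 41).
Posterior mean = 382/41 = 382/41; prior mean = 11/6 = 11/6. Difference = 382/41 − 11/6 = 1841/246.

1841/246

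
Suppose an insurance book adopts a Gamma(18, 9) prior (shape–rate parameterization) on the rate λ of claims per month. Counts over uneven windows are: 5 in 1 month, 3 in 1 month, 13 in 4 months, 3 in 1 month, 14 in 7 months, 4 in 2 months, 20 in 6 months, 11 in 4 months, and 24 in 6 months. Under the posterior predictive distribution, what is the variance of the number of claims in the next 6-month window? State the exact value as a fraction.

32430/1681

Total count: 5 + 3 + 13 + 3 + 14 + 4 + 20 + 11 + 24 = 97.
Total exposure: 1 + 1 + 4 + 1 + 7 + 2 + 6 + 4 + 6 = 32 months.
The Gamma prior is conjugate for the Poisson rate, so λ | data ~ Gamma(18+97, 9+32) = Gamma(115, 41).
The posterior predictive for a window of length T is Negative Binomial with variance T·α'·(β'+T)/β'² = 6·115·47/1681 = 32430/1681.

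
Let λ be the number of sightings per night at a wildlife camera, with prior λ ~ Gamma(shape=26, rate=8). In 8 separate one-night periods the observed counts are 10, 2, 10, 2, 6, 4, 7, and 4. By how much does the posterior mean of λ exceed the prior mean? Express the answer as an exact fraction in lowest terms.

19/16

Total count: 10 + 2 + 10 + 2 + 6 + 4 + 7 + 4 = 45.
Total exposure: 8 nights.
The Gamma prior is conjugate for the Poisson rate, so λ | data ~ Gamma(26+45, 8+8) = Gamma(71, 16).
Posterior mean = 71/16 = 71/16; prior mean = 26/8 = 13/4. Difference = 71/16 − 13/4 = 19/16.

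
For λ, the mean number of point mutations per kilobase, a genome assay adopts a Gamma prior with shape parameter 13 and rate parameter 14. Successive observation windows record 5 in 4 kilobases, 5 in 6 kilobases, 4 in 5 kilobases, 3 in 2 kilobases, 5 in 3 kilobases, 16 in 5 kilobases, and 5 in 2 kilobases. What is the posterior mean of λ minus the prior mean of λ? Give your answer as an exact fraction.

Total count: 5 + 5 + 4 + 3 + 5 + 16 + 5 = 43.
Total exposure: 4 + 6 + 5 + 2 + 3 + 5 + 2 = 27 kilobases.
The Gamma prior is conjugate for the Poisson rate, so λ | data ~ Gamma(13+43, 14+27) = Gamma(56, 41).
Posterior mean = 56/41 = 56/41; prior mean = 13/14 = 13/14. Difference = 56/41 − 13/14 = 251/574.

251/574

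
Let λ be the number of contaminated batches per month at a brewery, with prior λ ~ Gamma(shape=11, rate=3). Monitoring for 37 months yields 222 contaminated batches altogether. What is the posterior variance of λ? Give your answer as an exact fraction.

233/1600

Total count 222 over total exposure 37 months.
By Gamma–Poisson conjugacy, the posterior is Gamma(α + Σx, β + Σt) = Gamma(11 + 222, 3 + 37) = Gamma(233, 40).
Posterior variance = α'/β'² = 233/1600.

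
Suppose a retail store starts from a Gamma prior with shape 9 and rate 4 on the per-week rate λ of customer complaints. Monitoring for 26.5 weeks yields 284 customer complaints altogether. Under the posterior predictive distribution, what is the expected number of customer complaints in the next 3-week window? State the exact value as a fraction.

Total count 284 over total exposure 26.5 weeks.
By Gamma–Poisson conjugacy, the posterior is Gamma(α + Σx, β + Σt) = Gamma(9 + 284, 4 + 26.5) = Gamma(293, 61/2).
Predictive mean over a 3-week window = T·E[λ|data] = 3·293/(61/2) = 1758/61.

1758/61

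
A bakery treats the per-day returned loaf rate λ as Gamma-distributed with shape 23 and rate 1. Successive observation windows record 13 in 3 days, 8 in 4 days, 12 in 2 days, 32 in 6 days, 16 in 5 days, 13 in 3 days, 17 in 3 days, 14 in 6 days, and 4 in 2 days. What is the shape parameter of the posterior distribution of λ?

Total count: 13 + 8 + 12 + 32 + 16 + 13 + 17 + 14 + 4 = 129.
Total exposure: 3 + 4 + 2 + 6 + 5 + 3 + 3 + 6 + 2 = 34 days.
Gamma(α, β) with Poisson data over total exposure Σt gives posterior Gamma(α+Σx, β+Σt) = Gamma(152, 35).

152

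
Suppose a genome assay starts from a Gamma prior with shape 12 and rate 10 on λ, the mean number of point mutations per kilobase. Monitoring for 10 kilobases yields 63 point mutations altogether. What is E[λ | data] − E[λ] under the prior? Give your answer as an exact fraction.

51/20

Total count 63 over total exposure 10 kilobases.
Gamma(α, β) with Poisson data over total exposure Σt gives posterior Gamma(α+Σx, β+Σt) = Gamma(75, 20).
Posterior mean = 75/20 = 15/4; prior mean = 12/10 = 6/5. Difference = 15/4 − 6/5 = 51/20.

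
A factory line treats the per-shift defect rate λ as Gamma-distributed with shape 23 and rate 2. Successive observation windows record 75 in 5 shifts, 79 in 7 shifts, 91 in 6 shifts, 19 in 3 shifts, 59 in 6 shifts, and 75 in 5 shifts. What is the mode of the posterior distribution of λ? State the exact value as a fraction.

Total count: 75 + 79 + 91 + 19 + 59 + 75 = 398.
Total exposure: 5 + 7 + 6 + 3 + 6 + 5 = 32 shifts.
Posterior: α' = 23 + 398 = 421, β' = 2 + 32 = 34.
Posterior mode = (α'−1)/β' = 420/34 = 210/17.

210/17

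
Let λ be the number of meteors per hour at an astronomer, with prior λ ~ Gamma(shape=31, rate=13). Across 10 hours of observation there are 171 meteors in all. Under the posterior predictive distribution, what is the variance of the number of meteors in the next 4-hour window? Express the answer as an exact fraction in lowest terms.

21816/529

Total count 171 over total exposure 10 hours.
Conjugate update: add total count to the shape and total exposure to the rate, giving Gamma(202, 23).
The posterior predictive for a window of length T is Negative Binomial with variance T·α'·(β'+T)/β'² = 4·202·27/529 = 21816/529.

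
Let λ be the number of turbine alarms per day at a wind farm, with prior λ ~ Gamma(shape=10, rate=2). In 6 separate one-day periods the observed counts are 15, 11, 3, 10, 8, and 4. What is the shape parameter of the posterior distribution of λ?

Total count: 15 + 11 + 3 + 10 + 8 + 4 = 51.
Total exposure: 6 days.
Posterior: α' = 10 + 51 = 61, β' = 2 + 6 = 8.

61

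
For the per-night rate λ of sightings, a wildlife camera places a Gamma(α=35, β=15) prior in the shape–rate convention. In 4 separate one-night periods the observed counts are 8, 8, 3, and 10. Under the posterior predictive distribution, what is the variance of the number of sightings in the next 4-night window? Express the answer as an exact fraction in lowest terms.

Total count: 8 + 8 + 3 + 10 = 29.
Total exposure: 4 nights.
Conjugate update: add total count to the shape and total exposure to the rate, giving Gamma(64, 19).
The posterior predictive for a window of length T is Negative Binomial with variance T·α'·(β'+T)/β'² = 4·64·23/361 = 5888/361.

5888/361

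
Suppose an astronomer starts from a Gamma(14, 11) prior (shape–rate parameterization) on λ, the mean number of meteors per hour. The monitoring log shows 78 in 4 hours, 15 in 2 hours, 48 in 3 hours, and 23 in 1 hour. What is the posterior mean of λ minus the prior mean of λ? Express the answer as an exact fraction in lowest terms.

Total count: 78 + 15 + 48 + 23 = 164.
Total exposure: 4 + 2 + 3 + 1 = 10 hours.
The Gamma prior is conjugate for the Poisson rate, so λ | data ~ Gamma(14+164, 11+10) = Gamma(178, 21).
Posterior mean = 178/21 = 178/21; prior mean = 14/11 = 14/11. Difference = 178/21 − 14/11 = 1664/231.

1664/231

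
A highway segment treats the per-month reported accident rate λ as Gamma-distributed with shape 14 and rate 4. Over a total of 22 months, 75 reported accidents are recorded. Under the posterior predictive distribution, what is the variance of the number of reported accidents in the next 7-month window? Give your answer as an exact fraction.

20559/676

Total count 75 over total exposure 22 months.
Gamma(α, β) with Poisson data over total exposure Σt gives posterior Gamma(α+Σx, β+Σt) = Gamma(89, 26).
The posterior predictive for a window of length T is Negative Binomial with variance T·α'·(β'+T)/β'² = 7·89·33/676 = 20559/676.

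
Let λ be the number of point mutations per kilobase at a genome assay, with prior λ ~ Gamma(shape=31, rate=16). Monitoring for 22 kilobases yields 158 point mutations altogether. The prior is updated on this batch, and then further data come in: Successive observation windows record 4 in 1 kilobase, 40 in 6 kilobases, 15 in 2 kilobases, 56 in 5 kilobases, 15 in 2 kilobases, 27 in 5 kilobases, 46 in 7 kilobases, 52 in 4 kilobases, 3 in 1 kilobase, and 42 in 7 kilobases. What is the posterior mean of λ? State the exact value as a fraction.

Total count 158 over total exposure 22 kilobases.
After the first batch: Gamma(31 + 158, 16 + 22) = Gamma(189, 38).
Total count: 4 + 40 + 15 + 56 + 15 + 27 + 46 + 52 + 3 + 42 = 300.
Total exposure: 1 + 6 + 2 + 5 + 2 + 5 + 7 + 4 + 1 + 7 = 40 kilobases.
After the second batch: Gamma(189 + 300, 38 + 40) = Gamma(489, 78).
Posterior mean = α'/β' = 489/78 = 163/26.

163/26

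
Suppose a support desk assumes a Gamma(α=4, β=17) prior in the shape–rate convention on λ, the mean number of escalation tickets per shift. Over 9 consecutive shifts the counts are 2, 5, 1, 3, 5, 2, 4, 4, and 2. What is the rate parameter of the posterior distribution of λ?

26

Total count: 2 + 5 + 1 + 3 + 5 + 2 + 4 + 4 + 2 = 28.
Total exposure: 9 shifts.
Posterior: α' = 4 + 28 = 32, β' = 17 + 9 = 26.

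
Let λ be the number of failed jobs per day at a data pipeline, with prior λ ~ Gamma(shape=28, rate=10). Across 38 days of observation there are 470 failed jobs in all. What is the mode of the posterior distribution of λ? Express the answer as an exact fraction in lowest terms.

Total count 470 over total exposure 38 days.
Gamma(α, β) with Poisson data over total exposure Σt gives posterior Gamma(α+Σx, β+Σt) = Gamma(498, 48).
Posterior mode = (α'−1)/β' = 497/48.

497/48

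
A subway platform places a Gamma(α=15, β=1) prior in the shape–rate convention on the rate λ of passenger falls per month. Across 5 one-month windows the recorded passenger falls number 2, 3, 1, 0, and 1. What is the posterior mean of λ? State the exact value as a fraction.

11/3

Total count: 2 + 3 + 1 + 0 + 1 = 7.
Total exposure: 5 months.
Posterior: α' = 15 + 7 = 22, β' = 1 + 5 = 6.
Posterior mean = α'/β' = 22/6 = 11/3.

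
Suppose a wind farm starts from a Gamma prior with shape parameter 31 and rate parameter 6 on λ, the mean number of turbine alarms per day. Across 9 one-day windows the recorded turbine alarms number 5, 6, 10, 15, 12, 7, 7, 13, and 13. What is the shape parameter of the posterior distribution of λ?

119

Total count: 5 + 6 + 10 + 15 + 12 + 7 + 7 + 13 + 13 = 88.
Total exposure: 9 days.
By Gamma–Poisson conjugacy, the posterior is Gamma(α + Σx, β + Σt) = Gamma(31 + 88, 6 + 9) = Gamma(119, 15).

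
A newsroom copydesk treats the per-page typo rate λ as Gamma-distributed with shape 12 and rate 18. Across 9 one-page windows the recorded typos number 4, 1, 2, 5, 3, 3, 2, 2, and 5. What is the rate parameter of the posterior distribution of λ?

27

Total count: 4 + 1 + 2 + 5 + 3 + 3 + 2 + 2 + 5 = 27.
Total exposure: 9 pages.
Posterior: α' = 12 + 27 = 39, β' = 18 + 9 = 27.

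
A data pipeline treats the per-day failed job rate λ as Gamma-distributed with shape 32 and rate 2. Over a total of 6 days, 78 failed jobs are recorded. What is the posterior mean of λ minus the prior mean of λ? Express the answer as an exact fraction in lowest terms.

Total count 78 over total exposure 6 days.
The Gamma prior is conjugate for the Poisson rate, so λ | data ~ Gamma(32+78, 2+6) = Gamma(110, 8).
Posterior mean = 110/8 = 55/4; prior mean = 32/2 = 16. Difference = 55/4 − 16 = -9/4.

-9/4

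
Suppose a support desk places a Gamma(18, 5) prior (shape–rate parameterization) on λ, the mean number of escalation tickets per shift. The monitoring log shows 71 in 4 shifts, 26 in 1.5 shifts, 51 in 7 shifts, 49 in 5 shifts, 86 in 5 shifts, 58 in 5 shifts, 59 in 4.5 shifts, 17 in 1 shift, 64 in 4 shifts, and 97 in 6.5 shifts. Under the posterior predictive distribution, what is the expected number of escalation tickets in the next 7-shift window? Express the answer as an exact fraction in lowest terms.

Total count: 71 + 26 + 51 + 49 + 86 + 58 + 59 + 17 + 64 + 97 = 578.
Total exposure: 4 + 1.5 + 7 + 5 + 5 + 5 + 4.5 + 1 + 4 + 6.5 = 43.5 shifts.
Conjugate update: add total count to the shape and total exposure to the rate, giving Gamma(596, 97/2).
Predictive mean over a 7-shift window = T·E[λ|data] = 7·596/(97/2) = 8344/97.

8344/97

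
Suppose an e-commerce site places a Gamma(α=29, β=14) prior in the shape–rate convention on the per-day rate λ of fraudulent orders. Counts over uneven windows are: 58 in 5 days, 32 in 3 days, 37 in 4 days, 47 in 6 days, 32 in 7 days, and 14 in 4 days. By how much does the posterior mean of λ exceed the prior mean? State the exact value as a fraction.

2239/602

Total count: 58 + 32 + 37 + 47 + 32 + 14 = 220.
Total exposure: 5 + 3 + 4 + 6 + 7 + 4 = 29 days.
The Gamma prior is conjugate for the Poisson rate, so λ | data ~ Gamma(29+220, 14+29) = Gamma(249, 43).
Posterior mean = 249/43 = 249/43; prior mean = 29/14 = 29/14. Difference = 249/43 − 29/14 = 2239/602.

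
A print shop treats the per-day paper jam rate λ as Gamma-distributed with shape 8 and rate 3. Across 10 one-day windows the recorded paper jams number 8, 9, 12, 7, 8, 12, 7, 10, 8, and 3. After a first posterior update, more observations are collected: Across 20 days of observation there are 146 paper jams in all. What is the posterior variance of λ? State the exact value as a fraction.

Total count: 8 + 9 + 12 + 7 + 8 + 12 + 7 + 10 + 8 + 3 = 84.
Total exposure: 10 days.
After the first batch: Gamma(8 + 84, 3 + 10) = Gamma(92, 13).
Total count 146 over total exposure 20 days.
After the second batch: Gamma(92 + 146, 13 + 20) = Gamma(238, 33).
Posterior variance = α'/β'² = 238/1089.

238/1089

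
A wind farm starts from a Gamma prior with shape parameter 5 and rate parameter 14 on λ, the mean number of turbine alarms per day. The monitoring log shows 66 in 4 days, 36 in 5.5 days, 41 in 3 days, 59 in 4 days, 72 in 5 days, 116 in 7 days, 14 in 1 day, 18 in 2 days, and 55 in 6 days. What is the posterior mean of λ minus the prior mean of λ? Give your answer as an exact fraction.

12981/1442

Total count: 66 + 36 + 41 + 59 + 72 + 116 + 14 + 18 + 55 = 477.
Total exposure: 4 + 5.5 + 3 + 4 + 5 + 7 + 1 + 2 + 6 = 37.5 days.
Gamma(α, β) with Poisson data over total exposure Σt gives posterior Gamma(α+Σx, β+Σt) = Gamma(482, 103/2).
Posterior mean = 482/(103/2) = 964/103; prior mean = 5/14 = 5/14. Difference = 964/103 − 5/14 = 12981/1442.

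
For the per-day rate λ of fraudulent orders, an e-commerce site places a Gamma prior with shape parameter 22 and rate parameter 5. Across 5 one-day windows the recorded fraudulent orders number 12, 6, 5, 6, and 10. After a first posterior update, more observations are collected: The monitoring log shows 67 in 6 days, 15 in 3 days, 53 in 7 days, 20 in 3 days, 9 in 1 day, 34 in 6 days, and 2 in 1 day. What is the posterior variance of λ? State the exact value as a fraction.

261/1369

Total count: 12 + 6 + 5 + 6 + 10 = 39.
Total exposure: 5 days.
After the first batch: Gamma(22 + 39, 5 + 5) = Gamma(61, 10).
Total count: 67 + 15 + 53 + 20 + 9 + 34 + 2 = 200.
Total exposure: 6 + 3 + 7 + 3 + 1 + 6 + 1 = 27 days.
After the second batch: Gamma(61 + 200, 10 + 27) = Gamma(261, 37).
Posterior variance = α'/β'² = 261/1369.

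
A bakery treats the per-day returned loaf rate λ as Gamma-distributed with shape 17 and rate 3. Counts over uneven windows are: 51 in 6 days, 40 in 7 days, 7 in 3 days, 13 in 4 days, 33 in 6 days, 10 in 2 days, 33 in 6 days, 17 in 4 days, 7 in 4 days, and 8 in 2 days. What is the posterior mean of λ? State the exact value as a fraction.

Total count: 51 + 40 + 7 + 13 + 33 + 10 + 33 + 17 + 7 + 8 = 219.
Total exposure: 6 + 7 + 3 + 4 + 6 + 2 + 6 + 4 + 4 + 2 = 44 days.
By Gamma–Poisson conjugacy, the posterior is Gamma(α + Σx, β + Σt) = Gamma(17 + 219, 3 + 44) = Gamma(236, 47).
Posterior mean = α'/β' = 236/47.

236/47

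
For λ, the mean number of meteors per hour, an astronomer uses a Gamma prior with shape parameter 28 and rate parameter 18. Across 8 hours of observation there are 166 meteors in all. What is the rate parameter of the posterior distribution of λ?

Total count 166 over total exposure 8 hours.
Gamma(α, β) with Poisson data over total exposure Σt gives posterior Gamma(α+Σx, β+Σt) = Gamma(194, 26).

26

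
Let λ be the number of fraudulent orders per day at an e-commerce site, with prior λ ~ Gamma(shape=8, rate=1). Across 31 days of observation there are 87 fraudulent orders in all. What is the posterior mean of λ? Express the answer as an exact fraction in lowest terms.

95/32

Total count 87 over total exposure 31 days.
Posterior: α' = 8 + 87 = 95, β' = 1 + 31 = 32.
Posterior mean = α'/β' = 95/32.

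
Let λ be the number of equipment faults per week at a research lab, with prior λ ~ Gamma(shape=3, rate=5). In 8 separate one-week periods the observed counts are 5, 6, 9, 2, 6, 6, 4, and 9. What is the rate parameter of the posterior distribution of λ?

Total count: 5 + 6 + 9 + 2 + 6 + 6 + 4 + 9 = 47.
Total exposure: 8 weeks.
Gamma(α, β) with Poisson data over total exposure Σt gives posterior Gamma(α+Σx, β+Σt) = Gamma(50, 13).

13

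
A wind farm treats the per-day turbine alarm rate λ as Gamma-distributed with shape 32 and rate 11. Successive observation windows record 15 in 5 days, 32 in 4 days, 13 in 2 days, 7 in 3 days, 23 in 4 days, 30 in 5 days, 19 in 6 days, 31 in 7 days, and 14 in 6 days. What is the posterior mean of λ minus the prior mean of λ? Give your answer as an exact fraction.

Total count: 15 + 32 + 13 + 7 + 23 + 30 + 19 + 31 + 14 = 184.
Total exposure: 5 + 4 + 2 + 3 + 4 + 5 + 6 + 7 + 6 = 42 days.
By Gamma–Poisson conjugacy, the posterior is Gamma(α + Σx, β + Σt) = Gamma(32 + 184, 11 + 42) = Gamma(216, 53).
Posterior mean = 216/53 = 216/53; prior mean = 32/11 = 32/11. Difference = 216/53 − 32/11 = 680/583.

680/583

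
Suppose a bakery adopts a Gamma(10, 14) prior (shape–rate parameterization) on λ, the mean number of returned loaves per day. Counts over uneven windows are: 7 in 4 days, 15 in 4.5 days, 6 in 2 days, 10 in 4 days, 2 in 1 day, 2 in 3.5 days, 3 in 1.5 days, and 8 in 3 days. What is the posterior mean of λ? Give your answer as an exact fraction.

Total count: 7 + 15 + 6 + 10 + 2 + 2 + 3 + 8 = 53.
Total exposure: 4 + 4.5 + 2 + 4 + 1 + 3.5 + 1.5 + 3 = 23.5 days.
By Gamma–Poisson conjugacy, the posterior is Gamma(α + Σx, β + Σt) = Gamma(10 + 53, 14 + 23.5) = Gamma(63, 75/2).
Posterior mean = α'/β' = 63/(75/2) = 42/25.

42/25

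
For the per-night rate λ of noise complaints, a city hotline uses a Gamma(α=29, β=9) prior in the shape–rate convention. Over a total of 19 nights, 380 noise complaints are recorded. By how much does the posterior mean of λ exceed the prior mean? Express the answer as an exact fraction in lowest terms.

2869/252

Total count 380 over total exposure 19 nights.
Conjugate update: add total count to the shape and total exposure to the rate, giving Gamma(409, 28).
Posterior mean = 409/28 = 409/28; prior mean = 29/9 = 29/9. Difference = 409/28 − 29/9 = 2869/252.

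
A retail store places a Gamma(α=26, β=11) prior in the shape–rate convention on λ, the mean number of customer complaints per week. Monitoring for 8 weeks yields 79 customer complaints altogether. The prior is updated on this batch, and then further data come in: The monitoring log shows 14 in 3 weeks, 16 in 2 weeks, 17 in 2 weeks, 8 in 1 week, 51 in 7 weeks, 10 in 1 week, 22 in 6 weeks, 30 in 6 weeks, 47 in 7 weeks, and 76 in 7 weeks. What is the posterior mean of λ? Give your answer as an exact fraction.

Total count 79 over total exposure 8 weeks.
After the first batch: Gamma(26 + 79, 11 + 8) = Gamma(105, 19).
Total count: 14 + 16 + 17 + 8 + 51 + 10 + 22 + 30 + 47 + 76 = 291.
Total exposure: 3 + 2 + 2 + 1 + 7 + 1 + 6 + 6 + 7 + 7 = 42 weeks.
After the second batch: Gamma(105 + 291, 19 + 42) = Gamma(396, 61).
Posterior mean = α'/β' = 396/61.

396/61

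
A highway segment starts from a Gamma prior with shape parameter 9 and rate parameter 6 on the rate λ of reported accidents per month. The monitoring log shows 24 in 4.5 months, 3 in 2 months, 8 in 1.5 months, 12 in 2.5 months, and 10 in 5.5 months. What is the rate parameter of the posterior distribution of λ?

Total count: 24 + 3 + 8 + 12 + 10 = 57.
Total exposure: 4.5 + 2 + 1.5 + 2.5 + 5.5 = 16 months.
The Gamma prior is conjugate for the Poisson rate, so λ | data ~ Gamma(9+57, 6+16) = Gamma(66, 22).

22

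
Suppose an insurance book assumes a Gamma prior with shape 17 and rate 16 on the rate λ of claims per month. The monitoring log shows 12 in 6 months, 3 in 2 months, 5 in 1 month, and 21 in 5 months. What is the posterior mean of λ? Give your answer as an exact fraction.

29/15

Total count: 12 + 3 + 5 + 21 = 41.
Total exposure: 6 + 2 + 1 + 5 = 14 months.
Conjugate update: add total count to the shape and total exposure to the rate, giving Gamma(58, 30).
Posterior mean = α'/β' = 58/30 = 29/15.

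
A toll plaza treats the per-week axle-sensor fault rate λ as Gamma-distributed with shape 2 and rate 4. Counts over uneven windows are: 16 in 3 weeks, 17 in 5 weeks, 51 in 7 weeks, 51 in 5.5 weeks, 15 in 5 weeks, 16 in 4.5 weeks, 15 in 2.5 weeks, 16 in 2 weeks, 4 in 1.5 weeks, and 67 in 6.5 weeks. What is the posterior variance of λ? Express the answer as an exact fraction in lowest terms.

120/961

Total count: 16 + 17 + 51 + 51 + 15 + 16 + 15 + 16 + 4 + 67 = 268.
Total exposure: 3 + 5 + 7 + 5.5 + 5 + 4.5 + 2.5 + 2 + 1.5 + 6.5 = 42.5 weeks.
Conjugate update: add total count to the shape and total exposure to the rate, giving Gamma(270, 93/2).
Posterior variance = α'/β'² = 270/(8649/4) = 120/961.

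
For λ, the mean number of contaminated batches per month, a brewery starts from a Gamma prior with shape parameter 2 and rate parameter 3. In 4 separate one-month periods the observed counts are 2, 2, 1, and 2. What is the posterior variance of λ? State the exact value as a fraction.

Total count: 2 + 2 + 1 + 2 = 7.
Total exposure: 4 months.
Gamma(α, β) with Poisson data over total exposure Σt gives posterior Gamma(α+Σx, β+Σt) = Gamma(9, 7).
Posterior variance = α'/β'² = 9/49.

9/49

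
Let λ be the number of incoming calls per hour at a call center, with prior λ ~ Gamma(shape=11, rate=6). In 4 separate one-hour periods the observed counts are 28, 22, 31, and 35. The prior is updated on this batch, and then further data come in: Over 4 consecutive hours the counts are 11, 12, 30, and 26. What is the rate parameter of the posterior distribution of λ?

Total count: 28 + 22 + 31 + 35 = 116.
Total exposure: 4 hours.
After the first batch: Gamma(11 + 116, 6 + 4) = Gamma(127, 10).
Total count: 11 + 12 + 30 + 26 = 79.
Total exposure: 4 hours.
After the second batch: Gamma(127 + 79, 10 + 4) = Gamma(206, 14).

14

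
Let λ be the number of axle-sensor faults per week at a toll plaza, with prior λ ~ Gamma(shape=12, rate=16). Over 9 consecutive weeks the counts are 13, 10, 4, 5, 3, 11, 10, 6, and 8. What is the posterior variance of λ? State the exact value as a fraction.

82/625

Total count: 13 + 10 + 4 + 5 + 3 + 11 + 10 + 6 + 8 = 70.
Total exposure: 9 weeks.
The Gamma prior is conjugate for the Poisson rate, so λ | data ~ Gamma(12+70, 16+9) = Gamma(82, 25).
Posterior variance = α'/β'² = 82/625.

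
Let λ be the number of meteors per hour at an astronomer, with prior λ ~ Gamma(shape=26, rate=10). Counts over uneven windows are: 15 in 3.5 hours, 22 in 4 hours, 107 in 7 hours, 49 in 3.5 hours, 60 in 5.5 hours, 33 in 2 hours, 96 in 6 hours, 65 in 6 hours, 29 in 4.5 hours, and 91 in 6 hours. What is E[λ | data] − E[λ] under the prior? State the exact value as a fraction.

Total count: 15 + 22 + 107 + 49 + 60 + 33 + 96 + 65 + 29 + 91 = 567.
Total exposure: 3.5 + 4 + 7 + 3.5 + 5.5 + 2 + 6 + 6 + 4.5 + 6 = 48 hours.
Conjugate update: add total count to the shape and total exposure to the rate, giving Gamma(593, 58).
Posterior mean = 593/58 = 593/58; prior mean = 26/10 = 13/5. Difference = 593/58 − 13/5 = 2211/290.

2211/290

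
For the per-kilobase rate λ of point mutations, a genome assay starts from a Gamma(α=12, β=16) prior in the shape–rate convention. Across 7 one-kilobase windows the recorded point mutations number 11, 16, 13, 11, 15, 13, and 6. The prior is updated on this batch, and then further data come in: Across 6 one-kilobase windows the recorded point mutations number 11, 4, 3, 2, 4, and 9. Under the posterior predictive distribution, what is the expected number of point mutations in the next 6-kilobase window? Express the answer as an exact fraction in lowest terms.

780/29

Total count: 11 + 16 + 13 + 11 + 15 + 13 + 6 = 85.
Total exposure: 7 kilobases.
After the first batch: Gamma(12 + 85, 16 + 7) = Gamma(97, 23).
Total count: 11 + 4 + 3 + 2 + 4 + 9 = 33.
Total exposure: 6 kilobases.
After the second batch: Gamma(97 + 33, 23 + 6) = Gamma(130, 29).
Predictive mean over a 6-kilobase window = T·E[λ|data] = 6·130/29 = 780/29.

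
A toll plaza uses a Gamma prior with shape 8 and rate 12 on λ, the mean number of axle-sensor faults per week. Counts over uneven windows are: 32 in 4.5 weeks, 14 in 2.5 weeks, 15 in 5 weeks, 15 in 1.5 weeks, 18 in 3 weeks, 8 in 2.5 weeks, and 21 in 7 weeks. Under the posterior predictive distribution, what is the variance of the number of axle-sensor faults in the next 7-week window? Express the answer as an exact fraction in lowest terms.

Total count: 32 + 14 + 15 + 15 + 18 + 8 + 21 = 123.
Total exposure: 4.5 + 2.5 + 5 + 1.5 + 3 + 2.5 + 7 = 26 weeks.
Gamma(α, β) with Poisson data over total exposure Σt gives posterior Gamma(α+Σx, β+Σt) = Gamma(131, 38).
The posterior predictive for a window of length T is Negative Binomial with variance T·α'·(β'+T)/β'² = 7·131·45/1444 = 41265/1444.

41265/1444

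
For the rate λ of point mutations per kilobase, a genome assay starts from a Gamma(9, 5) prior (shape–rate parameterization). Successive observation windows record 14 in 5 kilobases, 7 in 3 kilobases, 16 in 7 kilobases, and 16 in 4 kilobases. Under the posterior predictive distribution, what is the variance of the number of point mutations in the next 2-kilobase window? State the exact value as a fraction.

403/72

Total count: 14 + 7 + 16 + 16 = 53.
Total exposure: 5 + 3 + 7 + 4 = 19 kilobases.
Posterior: α' = 9 + 53 = 62, β' = 5 + 19 = 24.
The posterior predictive for a window of length T is Negative Binomial with variance T·α'·(β'+T)/β'² = 2·62·26/576 = 403/72.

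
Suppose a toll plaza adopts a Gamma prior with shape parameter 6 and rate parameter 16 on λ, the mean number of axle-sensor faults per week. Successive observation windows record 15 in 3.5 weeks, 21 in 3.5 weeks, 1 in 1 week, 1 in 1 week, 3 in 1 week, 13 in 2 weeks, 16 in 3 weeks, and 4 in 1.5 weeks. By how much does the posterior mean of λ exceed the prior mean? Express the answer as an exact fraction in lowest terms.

217/104

Total count: 15 + 21 + 1 + 1 + 3 + 13 + 16 + 4 = 74.
Total exposure: 3.5 + 3.5 + 1 + 1 + 1 + 2 + 3 + 1.5 = 16.5 weeks.
The Gamma prior is conjugate for the Poisson rate, so λ | data ~ Gamma(6+74, 16+16.5) = Gamma(80, 65/2).
Posterior mean = 80/(65/2) = 32/13; prior mean = 6/16 = 3/8. Difference = 32/13 − 3/8 = 217/104.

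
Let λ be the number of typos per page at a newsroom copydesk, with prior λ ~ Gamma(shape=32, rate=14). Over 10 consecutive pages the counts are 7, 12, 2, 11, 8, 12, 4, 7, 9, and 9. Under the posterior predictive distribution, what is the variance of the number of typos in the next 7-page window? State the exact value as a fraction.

Total count: 7 + 12 + 2 + 11 + 8 + 12 + 4 + 7 + 9 + 9 = 81.
Total exposure: 10 pages.
By Gamma–Poisson conjugacy, the posterior is Gamma(α + Σx, β + Σt) = Gamma(32 + 81, 14 + 10) = Gamma(113, 24).
The posterior predictive for a window of length T is Negative Binomial with variance T·α'·(β'+T)/β'² = 7·113·31/576 = 24521/576.

24521/576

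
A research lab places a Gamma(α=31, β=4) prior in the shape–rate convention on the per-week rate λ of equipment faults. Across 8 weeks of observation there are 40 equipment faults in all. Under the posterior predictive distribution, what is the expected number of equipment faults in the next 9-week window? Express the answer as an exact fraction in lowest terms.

Total count 40 over total exposure 8 weeks.
Gamma(α, β) with Poisson data over total exposure Σt gives posterior Gamma(α+Σx, β+Σt) = Gamma(71, 12).
Predictive mean over a 9-week window = T·E[λ|data] = 9·71/12 = 213/4.

213/4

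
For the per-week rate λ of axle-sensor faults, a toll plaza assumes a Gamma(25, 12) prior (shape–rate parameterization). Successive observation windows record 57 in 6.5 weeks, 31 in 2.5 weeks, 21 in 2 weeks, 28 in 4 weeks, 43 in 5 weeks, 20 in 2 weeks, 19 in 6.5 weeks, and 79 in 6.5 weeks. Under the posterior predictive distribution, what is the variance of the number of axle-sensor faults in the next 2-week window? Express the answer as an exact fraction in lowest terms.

31654/2209

Total count: 57 + 31 + 21 + 28 + 43 + 20 + 19 + 79 = 298.
Total exposure: 6.5 + 2.5 + 2 + 4 + 5 + 2 + 6.5 + 6.5 = 35 weeks.
The Gamma prior is conjugate for the Poisson rate, so λ | data ~ Gamma(25+298, 12+35) = Gamma(323, 47).
The posterior predictive for a window of length T is Negative Binomial with variance T·α'·(β'+T)/β'² = 2·323·49/2209 = 31654/2209.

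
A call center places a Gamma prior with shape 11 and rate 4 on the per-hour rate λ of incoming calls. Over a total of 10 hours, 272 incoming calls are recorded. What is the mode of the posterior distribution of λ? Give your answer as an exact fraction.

141/7

Total count 272 over total exposure 10 hours.
Gamma(α, β) with Poisson data over total exposure Σt gives posterior Gamma(α+Σx, β+Σt) = Gamma(283, 14).
Posterior mode = (α'−1)/β' = 282/14 = 141/7.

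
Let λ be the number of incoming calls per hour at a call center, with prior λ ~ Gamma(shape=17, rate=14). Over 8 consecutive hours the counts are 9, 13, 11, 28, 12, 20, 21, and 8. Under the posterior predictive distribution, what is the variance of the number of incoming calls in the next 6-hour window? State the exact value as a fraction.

Total count: 9 + 13 + 11 + 28 + 12 + 20 + 21 + 8 = 122.
Total exposure: 8 hours.
The Gamma prior is conjugate for the Poisson rate, so λ | data ~ Gamma(17+122, 14+8) = Gamma(139, 22).
The posterior predictive for a window of length T is Negative Binomial with variance T·α'·(β'+T)/β'² = 6·139·28/484 = 5838/121.

5838/121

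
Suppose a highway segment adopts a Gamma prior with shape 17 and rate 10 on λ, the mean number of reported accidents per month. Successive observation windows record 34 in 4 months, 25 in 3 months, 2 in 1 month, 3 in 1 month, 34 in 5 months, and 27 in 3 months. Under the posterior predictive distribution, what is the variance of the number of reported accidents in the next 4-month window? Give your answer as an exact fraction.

Total count: 34 + 25 + 2 + 3 + 34 + 27 = 125.
Total exposure: 4 + 3 + 1 + 1 + 5 + 3 = 17 months.
Posterior: α' = 17 + 125 = 142, β' = 10 + 17 = 27.
The posterior predictive for a window of length T is Negative Binomial with variance T·α'·(β'+T)/β'² = 4·142·31/729 = 17608/729.

17608/729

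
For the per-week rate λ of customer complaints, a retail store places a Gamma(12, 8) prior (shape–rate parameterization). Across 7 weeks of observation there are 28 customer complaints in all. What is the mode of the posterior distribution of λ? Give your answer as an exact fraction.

13/5

Total count 28 over total exposure 7 weeks.
Conjugate update: add total count to the shape and total exposure to the rate, giving Gamma(40, 15).
Posterior mode = (α'−1)/β' = 39/15 = 13/5.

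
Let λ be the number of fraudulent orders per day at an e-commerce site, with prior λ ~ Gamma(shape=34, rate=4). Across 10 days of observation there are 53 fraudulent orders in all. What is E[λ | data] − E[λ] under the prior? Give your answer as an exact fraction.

Total count 53 over total exposure 10 days.
By Gamma–Poisson conjugacy, the posterior is Gamma(α + Σx, β + Σt) = Gamma(34 + 53, 4 + 10) = Gamma(87, 14).
Posterior mean = 87/14 = 87/14; prior mean = 34/4 = 17/2. Difference = 87/14 − 17/2 = -16/7.

-16/7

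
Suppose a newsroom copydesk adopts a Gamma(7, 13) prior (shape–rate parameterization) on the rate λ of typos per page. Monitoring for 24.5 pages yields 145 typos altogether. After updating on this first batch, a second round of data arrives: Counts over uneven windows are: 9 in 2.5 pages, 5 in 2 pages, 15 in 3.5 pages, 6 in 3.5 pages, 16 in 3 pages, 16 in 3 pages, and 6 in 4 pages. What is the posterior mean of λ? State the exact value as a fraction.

225/59

Total count 145 over total exposure 24.5 pages.
After the first batch: Gamma(7 + 145, 13 + 24.5) = Gamma(152, 75/2).
Total count: 9 + 5 + 15 + 6 + 16 + 16 + 6 = 73.
Total exposure: 2.5 + 2 + 3.5 + 3.5 + 3 + 3 + 4 = 21.5 pages.
After the second batch: Gamma(152 + 73, 75/2 + 21.5) = Gamma(225, 59).
Posterior mean = α'/β' = 225/59.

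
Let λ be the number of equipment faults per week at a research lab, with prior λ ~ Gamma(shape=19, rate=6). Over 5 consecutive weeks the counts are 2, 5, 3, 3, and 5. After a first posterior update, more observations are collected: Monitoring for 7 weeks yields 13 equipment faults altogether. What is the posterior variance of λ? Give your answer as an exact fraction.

25/162

Total count: 2 + 5 + 3 + 3 + 5 = 18.
Total exposure: 5 weeks.
After the first batch: Gamma(19 + 18, 6 + 5) = Gamma(37, 11).
Total count 13 over total exposure 7 weeks.
After the second batch: Gamma(37 + 13, 11 + 7) = Gamma(50, 18).
Posterior variance = α'/β'² = 50/324 = 25/162.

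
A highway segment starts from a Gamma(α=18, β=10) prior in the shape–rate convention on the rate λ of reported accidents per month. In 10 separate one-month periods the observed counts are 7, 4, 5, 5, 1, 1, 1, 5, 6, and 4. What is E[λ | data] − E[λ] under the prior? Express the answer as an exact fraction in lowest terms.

Total count: 7 + 4 + 5 + 5 + 1 + 1 + 1 + 5 + 6 + 4 = 39.
Total exposure: 10 months.
The Gamma prior is conjugate for the Poisson rate, so λ | data ~ Gamma(18+39, 10+10) = Gamma(57, 20).
Posterior mean = 57/20 = 57/20; prior mean = 18/10 = 9/5. Difference = 57/20 − 9/5 = 21/20.

21/20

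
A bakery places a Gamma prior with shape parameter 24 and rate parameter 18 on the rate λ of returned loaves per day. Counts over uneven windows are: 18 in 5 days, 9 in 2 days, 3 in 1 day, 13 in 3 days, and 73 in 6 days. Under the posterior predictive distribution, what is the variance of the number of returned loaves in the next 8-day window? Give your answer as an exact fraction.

1376/35

Total count: 18 + 9 + 3 + 13 + 73 = 116.
Total exposure: 5 + 2 + 1 + 3 + 6 = 17 days.
By Gamma–Poisson conjugacy, the posterior is Gamma(α + Σx, β + Σt) = Gamma(24 + 116, 18 + 17) = Gamma(140, 35).
The posterior predictive for a window of length T is Negative Binomial with variance T·α'·(β'+T)/β'² = 8·140·43/1225 = 1376/35.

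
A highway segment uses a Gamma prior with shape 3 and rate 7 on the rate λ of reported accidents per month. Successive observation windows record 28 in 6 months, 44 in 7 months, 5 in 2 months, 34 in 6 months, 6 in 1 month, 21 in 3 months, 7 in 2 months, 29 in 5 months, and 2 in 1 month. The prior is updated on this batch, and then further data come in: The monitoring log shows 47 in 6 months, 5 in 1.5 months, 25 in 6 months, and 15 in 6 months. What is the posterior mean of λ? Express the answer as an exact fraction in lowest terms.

542/119

Total count: 28 + 44 + 5 + 34 + 6 + 21 + 7 + 29 + 2 = 176.
Total exposure: 6 + 7 + 2 + 6 + 1 + 3 + 2 + 5 + 1 = 33 months.
After the first batch: Gamma(3 + 176, 7 + 33) = Gamma(179, 40).
Total count: 47 + 5 + 25 + 15 = 92.
Total exposure: 6 + 1.5 + 6 + 6 = 19.5 months.
After the second batch: Gamma(179 + 92, 40 + 19.5) = Gamma(271, 119/2).
Posterior mean = α'/β' = 271/(119/2) = 542/119.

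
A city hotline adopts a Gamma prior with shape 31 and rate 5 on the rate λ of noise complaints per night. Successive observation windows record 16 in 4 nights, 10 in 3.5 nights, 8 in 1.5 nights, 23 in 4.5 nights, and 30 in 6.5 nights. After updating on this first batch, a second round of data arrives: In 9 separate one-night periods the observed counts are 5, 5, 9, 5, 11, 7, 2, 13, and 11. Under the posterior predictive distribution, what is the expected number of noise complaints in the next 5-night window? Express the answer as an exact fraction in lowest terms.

465/17

Total count: 16 + 10 + 8 + 23 + 30 = 87.
Total exposure: 4 + 3.5 + 1.5 + 4.5 + 6.5 = 20 nights.
After the first batch: Gamma(31 + 87, 5 + 20) = Gamma(118, 25).
Total count: 5 + 5 + 9 + 5 + 11 + 7 + 2 + 13 + 11 = 68.
Total exposure: 9 nights.
After the second batch: Gamma(118 + 68, 25 + 9) = Gamma(186, 34).
Predictive mean over a 5-night window = T·E[λ|data] = 5·186/34 = 465/17.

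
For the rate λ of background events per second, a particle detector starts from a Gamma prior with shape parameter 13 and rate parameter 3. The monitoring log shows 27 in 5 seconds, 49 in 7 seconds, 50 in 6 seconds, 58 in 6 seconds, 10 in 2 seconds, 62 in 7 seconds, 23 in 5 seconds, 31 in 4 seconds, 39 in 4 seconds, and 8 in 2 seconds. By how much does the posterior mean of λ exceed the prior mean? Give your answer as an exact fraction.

149/51

Total count: 27 + 49 + 50 + 58 + 10 + 62 + 23 + 31 + 39 + 8 = 357.
Total exposure: 5 + 7 + 6 + 6 + 2 + 7 + 5 + 4 + 4 + 2 = 48 seconds.
Gamma(α, β) with Poisson data over total exposure Σt gives posterior Gamma(α+Σx, β+Σt) = Gamma(370, 51).
Posterior mean = 370/51 = 370/51; prior mean = 13/3 = 13/3. Difference = 370/51 − 13/3 = 149/51.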